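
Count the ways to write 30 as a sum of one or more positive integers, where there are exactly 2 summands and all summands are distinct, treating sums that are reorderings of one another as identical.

14

They are:
1,29
2,28
3,27
4,26
5,25
6,24
7,23
8,22
9,21
10,20
11,19
12,18
13,17
14,16
Counting gives 14.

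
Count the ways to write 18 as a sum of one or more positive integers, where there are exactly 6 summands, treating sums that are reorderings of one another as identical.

58

A partial list (first 12 by largest part):
1 + 1 + 1 + 1 + 1 + 13
1 + 1 + 1 + 1 + 2 + 12
1 + 1 + 1 + 1 + 3 + 11
1 + 1 + 1 + 2 + 2 + 11
1 + 1 + 1 + 1 + 4 + 10
1 + 1 + 1 + 2 + 3 + 10
1 + 1 + 2 + 2 + 2 + 10
1 + 1 + 1 + 1 + 5 + 9
1 + 1 + 1 + 2 + 4 + 9
1 + 1 + 1 + 3 + 3 + 9
1 + 1 + 2 + 2 + 3 + 9
1 + 2 + 2 + 2 + 2 + 9
…and 46 more, for 58 total.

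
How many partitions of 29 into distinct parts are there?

256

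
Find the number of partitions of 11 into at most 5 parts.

A partial list (first 12 by largest part):
11
10,1
9,2
9,1,1
8,3
8,2,1
8,1,1,1
7,4
7,3,1
7,2,2
7,2,1,1
7,1,1,1,1
…and 25 more, for 37 total.

37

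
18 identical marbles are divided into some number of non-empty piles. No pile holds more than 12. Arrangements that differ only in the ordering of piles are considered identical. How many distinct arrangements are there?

Direct enumeration gives 366 partitions.

366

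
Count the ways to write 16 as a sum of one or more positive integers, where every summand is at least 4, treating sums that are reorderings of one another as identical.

11

Listing the qualifying partitions of 16:
16
12+4
11+5
10+6
9+7
8+8
8+4+4
7+5+4
6+6+4
6+5+5
4+4+4+4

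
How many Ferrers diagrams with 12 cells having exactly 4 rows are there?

15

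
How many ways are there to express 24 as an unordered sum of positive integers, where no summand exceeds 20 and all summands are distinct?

Enumerating by decreasing first part gives 117 partitions in all.

117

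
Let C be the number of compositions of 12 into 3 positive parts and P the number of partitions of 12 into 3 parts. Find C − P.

43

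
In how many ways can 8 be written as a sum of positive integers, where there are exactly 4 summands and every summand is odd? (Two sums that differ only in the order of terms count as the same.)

2

They are:
5+1+1+1
3+3+1+1
Counting gives 2.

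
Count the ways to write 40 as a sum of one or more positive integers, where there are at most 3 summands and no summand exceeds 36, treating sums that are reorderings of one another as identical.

148

Systematic enumeration (by largest part, then next-largest, …) yields 148.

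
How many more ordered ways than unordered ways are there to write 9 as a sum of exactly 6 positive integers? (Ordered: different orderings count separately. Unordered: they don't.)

Ordered (compositions into 6 parts): C(8,5) = 56.
Unordered (partitions into 6 parts): 3.
Difference: 56 − 3 = 53.

53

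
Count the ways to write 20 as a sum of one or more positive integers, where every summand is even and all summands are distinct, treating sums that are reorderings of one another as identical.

Enumerating:
20
18+2
16+4
14+6
14+4+2
12+8
12+6+2
10+8+2
10+6+4
8+6+4+2
Counting gives 10.

10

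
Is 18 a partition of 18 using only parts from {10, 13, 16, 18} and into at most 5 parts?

The parts sum to 18, and the condition 'each summand belongs to {10, 13, 16, 18}' holds; the condition 'there are at most 5 summands' holds.

Yes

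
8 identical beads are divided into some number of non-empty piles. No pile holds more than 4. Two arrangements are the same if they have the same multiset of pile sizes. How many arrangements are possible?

15

They are:
4, 4
4, 3, 1
4, 2, 2
4, 2, 1, 1
4, 1, 1, 1, 1
3, 3, 2
3, 3, 1, 1
3, 2, 2, 1
3, 2, 1, 1, 1
3, 1, 1, 1, 1, 1
2, 2, 2, 2
2, 2, 2, 1, 1
2, 2, 1, 1, 1, 1
2, 1, 1, 1, 1, 1, 1
1, 1, 1, 1, 1, 1, 1, 1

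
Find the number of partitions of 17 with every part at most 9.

252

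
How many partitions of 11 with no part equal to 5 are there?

45

There are too many to list fully; the first 12 (by largest part) are:
11
10, 1
9, 2
9, 1, 1
8, 3
8, 2, 1
8, 1, 1, 1
7, 4
7, 3, 1
7, 2, 2
7, 2, 1, 1
7, 1, 1, 1, 1
…and 33 more, for 45 total.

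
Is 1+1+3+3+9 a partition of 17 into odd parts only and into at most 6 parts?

Yes

The parts sum to 17, and the condition 'every summand is odd' holds; the condition 'there are at most 6 summands' holds.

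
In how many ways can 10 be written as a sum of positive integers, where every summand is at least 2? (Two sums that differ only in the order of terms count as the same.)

12

They are:
10
8,2
7,3
6,4
6,2,2
5,5
5,3,2
4,4,2
4,3,3
4,2,2,2
3,3,2,2
2,2,2,2,2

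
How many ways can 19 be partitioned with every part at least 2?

There are 105 such partitions.

105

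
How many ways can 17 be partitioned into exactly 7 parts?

38

There are too many to list fully; the first 12 (by largest part) are:
11,1,1,1,1,1,1
10,2,1,1,1,1,1
9,3,1,1,1,1,1
9,2,2,1,1,1,1
8,4,1,1,1,1,1
8,3,2,1,1,1,1
8,2,2,2,1,1,1
7,5,1,1,1,1,1
7,4,2,1,1,1,1
7,3,3,1,1,1,1
7,3,2,2,1,1,1
7,2,2,2,2,1,1
…and 26 more, for 38 total.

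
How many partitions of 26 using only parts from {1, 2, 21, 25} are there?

18

Listing the qualifying partitions of 26:
1, 25
1, 2, 2, 21
1, 1, 1, 2, 21
1, 1, 1, 1, 1, 21
2, 2, 2, 2, 2, 2, 2, 2, 2, 2, 2, 2, 2
1, 1, 2, 2, 2, 2, 2, 2, 2, 2, 2, 2, 2, 2
1, 1, 1, 1, 2, 2, 2, 2, 2, 2, 2, 2, 2, 2, 2
1, 1, 1, 1, 1, 1, 2, 2, 2, 2, 2, 2, 2, 2, 2, 2
1, 1, 1, 1, 1, 1, 1, 1, 2, 2, 2, 2, 2, 2, 2, 2, 2
1, 1, 1, 1, 1, 1, 1, 1, 1, 1, 2, 2, 2, 2, 2, 2, 2, 2
1, 1, 1, 1, 1, 1, 1, 1, 1, 1, 1, 1, 2, 2, 2, 2, 2, 2, 2
1, 1, 1, 1, 1, 1, 1, 1, 1, 1, 1, 1, 1, 1, 2, 2, 2, 2, 2, 2
1, 1, 1, 1, 1, 1, 1, 1, 1, 1, 1, 1, 1, 1, 1, 1, 2, 2, 2, 2, 2
1, 1, 1, 1, 1, 1, 1, 1, 1, 1, 1, 1, 1, 1, 1, 1, 1, 1, 2, 2, 2, 2
1, 1, 1, 1, 1, 1, 1, 1, 1, 1, 1, 1, 1, 1, 1, 1, 1, 1, 1, 1, 2, 2, 2
1, 1, 1, 1, 1, 1, 1, 1, 1, 1, 1, 1, 1, 1, 1, 1, 1, 1, 1, 1, 1, 1, 2, 2
1, 1, 1, 1, 1, 1, 1, 1, 1, 1, 1, 1, 1, 1, 1, 1, 1, 1, 1, 1, 1, 1, 1, 1, 2
1, 1, 1, 1, 1, 1, 1, 1, 1, 1, 1, 1, 1, 1, 1, 1, 1, 1, 1, 1, 1, 1, 1, 1, 1, 1
Counting gives 18.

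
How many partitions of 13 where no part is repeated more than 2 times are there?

44

There are too many to list fully; the first 12 (by largest part) are:
13
12, 1
11, 2
11, 1, 1
10, 3
10, 2, 1
9, 4
9, 3, 1
9, 2, 2
9, 2, 1, 1
8, 5
8, 4, 1
…and 32 more, for 44 total.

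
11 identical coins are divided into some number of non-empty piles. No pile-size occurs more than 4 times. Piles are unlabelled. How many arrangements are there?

44

There are too many to list fully; the first 12 (by largest part) are:
11
10,1
9,2
9,1,1
8,3
8,2,1
8,1,1,1
7,4
7,3,1
7,2,2
7,2,1,1
7,1,1,1,1
…and 32 more, for 44 total.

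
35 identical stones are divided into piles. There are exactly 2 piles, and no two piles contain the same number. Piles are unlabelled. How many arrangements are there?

They are:
34, 1
33, 2
32, 3
31, 4
30, 5
29, 6
28, 7
27, 8
26, 9
25, 10
24, 11
23, 12
22, 13
21, 14
20, 15
19, 16
18, 17
That's 17 in total.

17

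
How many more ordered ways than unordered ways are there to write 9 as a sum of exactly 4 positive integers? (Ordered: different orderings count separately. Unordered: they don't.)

50

Ordered (compositions into 4 parts): C(8,3) = 56.
Partitions of 9 into exactly 4 parts: 6.
Difference: 56 − 6 = 50.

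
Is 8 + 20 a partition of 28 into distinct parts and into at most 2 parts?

The parts sum to 28, and the condition 'all summands are distinct' holds; the condition 'there are at most 2 summands' holds.

Yes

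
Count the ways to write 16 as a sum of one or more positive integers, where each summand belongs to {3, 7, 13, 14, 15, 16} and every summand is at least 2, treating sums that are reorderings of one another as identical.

3

Enumerating:
16
13 + 3
7 + 3 + 3 + 3
Counting gives 3.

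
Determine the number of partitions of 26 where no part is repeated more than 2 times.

Enumerating by decreasing first part gives 617 partitions in all.

617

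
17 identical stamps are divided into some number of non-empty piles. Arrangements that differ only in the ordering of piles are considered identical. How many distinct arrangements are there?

Counting exhaustively, 297 partitions satisfy the conditions.

297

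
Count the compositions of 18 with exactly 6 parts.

6188

Equivalently, choose which 5 of the 17 gaps become plus signs: C(17,5) = 6188.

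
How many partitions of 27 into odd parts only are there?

Enumerating by decreasing first part gives 192 partitions in all.

192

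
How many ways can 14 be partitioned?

135

Direct enumeration gives 135 partitions.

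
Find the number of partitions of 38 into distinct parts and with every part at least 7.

42

There are too many to list fully; the first 12 (by largest part) are:
38
31,7
30,8
29,9
28,10
27,11
26,12
25,13
24,14
23,15
23,8,7
22,16
…and 30 more, for 42 total.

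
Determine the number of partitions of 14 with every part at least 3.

13

Listing the qualifying partitions of 14:
14
3,11
4,10
5,9
6,8
3,3,8
7,7
3,4,7
3,5,6
4,4,6
4,5,5
3,3,3,5
3,3,4,4
That's 13 in total.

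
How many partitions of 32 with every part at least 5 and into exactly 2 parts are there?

Enumerating:
27 + 5
26 + 6
25 + 7
24 + 8
23 + 9
22 + 10
21 + 11
20 + 12
19 + 13
18 + 14
17 + 15
16 + 16

12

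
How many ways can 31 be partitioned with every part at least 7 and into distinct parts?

Listing the qualifying partitions of 31:
31
24,7
23,8
22,9
21,10
20,11
19,12
18,13
17,14
16,15
16,8,7
15,9,7
14,10,7
14,9,8
13,11,7
13,10,8
12,11,8
12,10,9

18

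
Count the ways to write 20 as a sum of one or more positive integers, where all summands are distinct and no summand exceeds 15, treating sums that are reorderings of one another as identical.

57

There are too many to list fully; the first 12 (by largest part) are:
5 + 15
1 + 4 + 15
2 + 3 + 15
6 + 14
1 + 5 + 14
2 + 4 + 14
1 + 2 + 3 + 14
7 + 13
1 + 6 + 13
2 + 5 + 13
3 + 4 + 13
1 + 2 + 4 + 13
…and 45 more, for 57 total.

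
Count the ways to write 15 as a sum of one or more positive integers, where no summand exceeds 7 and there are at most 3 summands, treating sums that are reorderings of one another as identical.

7

The partitions of 15 that satisfy the conditions:
1+7+7
2+6+7
3+5+7
4+4+7
3+6+6
4+5+6
5+5+5
That's 7 in total.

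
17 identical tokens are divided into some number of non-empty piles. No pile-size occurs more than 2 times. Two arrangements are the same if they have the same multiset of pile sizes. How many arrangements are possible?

108

Systematic enumeration (by largest part, then next-largest, …) yields 108.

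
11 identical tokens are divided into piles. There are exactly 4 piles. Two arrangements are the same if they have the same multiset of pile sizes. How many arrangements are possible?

Enumerating:
8, 1, 1, 1
7, 2, 1, 1
6, 3, 1, 1
6, 2, 2, 1
5, 4, 1, 1
5, 3, 2, 1
5, 2, 2, 2
4, 4, 2, 1
4, 3, 3, 1
4, 3, 2, 2
3, 3, 3, 2
That's 11 in total.

11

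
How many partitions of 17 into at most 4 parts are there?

72

Direct enumeration gives 72 partitions.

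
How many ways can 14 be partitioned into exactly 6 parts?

20

They are:
9, 1, 1, 1, 1, 1
8, 2, 1, 1, 1, 1
7, 3, 1, 1, 1, 1
7, 2, 2, 1, 1, 1
6, 4, 1, 1, 1, 1
6, 3, 2, 1, 1, 1
6, 2, 2, 2, 1, 1
5, 5, 1, 1, 1, 1
5, 4, 2, 1, 1, 1
5, 3, 3, 1, 1, 1
5, 3, 2, 2, 1, 1
5, 2, 2, 2, 2, 1
4, 4, 3, 1, 1, 1
4, 4, 2, 2, 1, 1
4, 3, 3, 2, 1, 1
4, 3, 2, 2, 2, 1
4, 2, 2, 2, 2, 2
3, 3, 3, 3, 1, 1
3, 3, 3, 2, 2, 1
3, 3, 2, 2, 2, 2
That's 20 in total.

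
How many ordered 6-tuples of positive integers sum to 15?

2002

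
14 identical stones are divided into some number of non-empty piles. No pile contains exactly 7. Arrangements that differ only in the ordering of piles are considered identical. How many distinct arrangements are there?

120

Systematic enumeration (by largest part, then next-largest, …) yields 120.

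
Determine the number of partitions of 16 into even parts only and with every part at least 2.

Enumerating:
16
14+2
12+4
12+2+2
10+6
10+4+2
10+2+2+2
8+8
8+6+2
8+4+4
8+4+2+2
8+2+2+2+2
6+6+4
6+6+2+2
6+4+4+2
6+4+2+2+2
6+2+2+2+2+2
4+4+4+4
4+4+4+2+2
4+4+2+2+2+2
4+2+2+2+2+2+2
2+2+2+2+2+2+2+2
That's 22 in total.

22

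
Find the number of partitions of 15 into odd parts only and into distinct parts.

They are:
15
1,3,11
1,5,9
3,5,7
Counting gives 4.

4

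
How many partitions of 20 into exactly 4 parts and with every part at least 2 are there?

34

There are too many to list fully; the first 12 (by largest part) are:
14+2+2+2
13+3+2+2
12+4+2+2
12+3+3+2
11+5+2+2
11+4+3+2
11+3+3+3
10+6+2+2
10+5+3+2
10+4+4+2
10+4+3+3
9+7+2+2
…and 22 more, for 34 total.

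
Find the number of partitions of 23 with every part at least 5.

21

The partitions of 23 that satisfy the conditions:
23
18,5
17,6
16,7
15,8
14,9
13,10
13,5,5
12,11
12,6,5
11,7,5
11,6,6
10,8,5
10,7,6
9,9,5
9,8,6
9,7,7
8,8,7
8,5,5,5
7,6,5,5
6,6,6,5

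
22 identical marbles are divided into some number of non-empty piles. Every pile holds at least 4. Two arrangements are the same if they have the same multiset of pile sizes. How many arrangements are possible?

34

There are too many to list fully; the first 12 (by largest part) are:
22
4, 18
5, 17
6, 16
7, 15
8, 14
4, 4, 14
9, 13
4, 5, 13
10, 12
4, 6, 12
5, 5, 12
…and 22 more, for 34 total.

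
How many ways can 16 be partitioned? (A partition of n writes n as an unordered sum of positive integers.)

There are 231 such partitions.

231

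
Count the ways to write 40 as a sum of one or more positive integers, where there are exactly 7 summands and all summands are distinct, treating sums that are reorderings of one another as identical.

65

There are too many to list fully; the first 12 (by largest part) are:
1,2,3,4,5,6,19
1,2,3,4,5,7,18
1,2,3,4,5,8,17
1,2,3,4,6,7,17
1,2,3,4,5,9,16
1,2,3,4,6,8,16
1,2,3,5,6,7,16
1,2,3,4,5,10,15
1,2,3,4,6,9,15
1,2,3,4,7,8,15
1,2,3,5,6,8,15
1,2,4,5,6,7,15
…and 53 more, for 65 total.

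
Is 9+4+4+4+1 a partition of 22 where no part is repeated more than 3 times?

Yes

The parts sum to 22, and the condition 'no summand is used more than 3 times' holds.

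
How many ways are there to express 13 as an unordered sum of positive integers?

101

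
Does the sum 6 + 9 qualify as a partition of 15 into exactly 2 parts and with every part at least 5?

Yes

The parts sum to 15, and the condition 'there are exactly 2 summands' holds; the condition 'every summand is at least 5' holds.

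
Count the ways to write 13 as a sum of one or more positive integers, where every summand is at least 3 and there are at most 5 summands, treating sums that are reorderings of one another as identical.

10

Enumerating:
13
10+3
9+4
8+5
7+6
7+3+3
6+4+3
5+5+3
5+4+4
4+3+3+3
That's 10 in total.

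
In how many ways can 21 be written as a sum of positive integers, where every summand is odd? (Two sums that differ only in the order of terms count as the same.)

Counting exhaustively, 76 partitions satisfy the conditions.

76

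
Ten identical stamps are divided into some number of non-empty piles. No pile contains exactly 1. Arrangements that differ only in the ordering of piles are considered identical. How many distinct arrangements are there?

The partitions of 10 that satisfy the conditions:
10
2 + 8
3 + 7
4 + 6
2 + 2 + 6
5 + 5
2 + 3 + 5
2 + 4 + 4
3 + 3 + 4
2 + 2 + 2 + 4
2 + 2 + 3 + 3
2 + 2 + 2 + 2 + 2
That's 12 in total.

12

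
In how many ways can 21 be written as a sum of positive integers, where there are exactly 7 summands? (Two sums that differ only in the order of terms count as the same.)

Direct enumeration gives 105 partitions.

105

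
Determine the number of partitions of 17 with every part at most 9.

252

Counting exhaustively, 252 partitions satisfy the conditions.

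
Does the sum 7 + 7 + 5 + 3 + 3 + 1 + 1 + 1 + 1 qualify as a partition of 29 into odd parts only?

Yes

The parts sum to 29, and the condition 'every summand is odd' holds.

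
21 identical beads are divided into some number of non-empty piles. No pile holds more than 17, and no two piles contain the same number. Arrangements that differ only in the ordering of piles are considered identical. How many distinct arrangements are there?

71

Direct enumeration gives 71 partitions.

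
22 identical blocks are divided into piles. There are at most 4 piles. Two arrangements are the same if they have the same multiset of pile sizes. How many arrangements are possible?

Counting exhaustively, 136 partitions satisfy the conditions.

136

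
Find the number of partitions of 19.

Direct enumeration gives 490 partitions.

490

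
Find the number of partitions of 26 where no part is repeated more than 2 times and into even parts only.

There are too many to list fully; the first 12 (by largest part) are:
26
24+2
22+4
22+2+2
20+6
20+4+2
18+8
18+6+2
18+4+4
18+4+2+2
16+10
16+8+2
…and 32 more, for 44 total.

44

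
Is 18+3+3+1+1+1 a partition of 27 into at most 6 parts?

The parts sum to 27, and the condition 'there are at most 6 summands' holds.

Yes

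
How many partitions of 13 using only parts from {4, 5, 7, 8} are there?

2

Listing the qualifying partitions of 13:
8 + 5
5 + 4 + 4
That's 2 in total.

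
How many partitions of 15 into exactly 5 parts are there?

30

A partial list (first 12 by largest part):
11 + 1 + 1 + 1 + 1
10 + 2 + 1 + 1 + 1
9 + 3 + 1 + 1 + 1
9 + 2 + 2 + 1 + 1
8 + 4 + 1 + 1 + 1
8 + 3 + 2 + 1 + 1
8 + 2 + 2 + 2 + 1
7 + 5 + 1 + 1 + 1
7 + 4 + 2 + 1 + 1
7 + 3 + 3 + 1 + 1
7 + 3 + 2 + 2 + 1
7 + 2 + 2 + 2 + 2
…and 18 more, for 30 total.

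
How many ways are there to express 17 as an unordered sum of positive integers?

Enumerating by decreasing first part gives 297 partitions in all.

297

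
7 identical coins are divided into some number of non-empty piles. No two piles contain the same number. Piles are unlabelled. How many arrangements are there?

5

The partitions of 7 that satisfy the conditions:
7
1, 6
2, 5
3, 4
1, 2, 4
Counting gives 5.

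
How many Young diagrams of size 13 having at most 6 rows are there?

71

There are 71 such partitions.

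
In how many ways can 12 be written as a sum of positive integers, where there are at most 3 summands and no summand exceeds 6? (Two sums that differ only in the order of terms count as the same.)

7

Enumerating:
6 + 6
6 + 5 + 1
6 + 4 + 2
6 + 3 + 3
5 + 5 + 2
5 + 4 + 3
4 + 4 + 4
That's 7 in total.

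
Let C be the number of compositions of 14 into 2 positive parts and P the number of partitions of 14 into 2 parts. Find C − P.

6

Ordered (compositions into 2 parts): C(13,1) = 13.
Partitions of 14 into exactly 2 parts: 7.
Difference: 13 − 7 = 6.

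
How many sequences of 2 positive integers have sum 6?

Place 1 bars in the 5 internal gaps of a row of 6 dots: C(5,1) = 5.

5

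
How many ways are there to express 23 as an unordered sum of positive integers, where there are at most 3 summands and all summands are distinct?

45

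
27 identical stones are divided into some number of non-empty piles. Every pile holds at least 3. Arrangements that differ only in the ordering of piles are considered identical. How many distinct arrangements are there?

There are 191 such partitions.

191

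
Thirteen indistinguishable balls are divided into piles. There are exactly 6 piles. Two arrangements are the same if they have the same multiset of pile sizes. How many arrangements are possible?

14

Listing the qualifying partitions of 13:
8, 1, 1, 1, 1, 1
7, 2, 1, 1, 1, 1
6, 3, 1, 1, 1, 1
6, 2, 2, 1, 1, 1
5, 4, 1, 1, 1, 1
5, 3, 2, 1, 1, 1
5, 2, 2, 2, 1, 1
4, 4, 2, 1, 1, 1
4, 3, 3, 1, 1, 1
4, 3, 2, 2, 1, 1
4, 2, 2, 2, 2, 1
3, 3, 3, 2, 1, 1
3, 3, 2, 2, 2, 1
3, 2, 2, 2, 2, 2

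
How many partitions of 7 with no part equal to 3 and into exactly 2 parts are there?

2

They are:
1,6
2,5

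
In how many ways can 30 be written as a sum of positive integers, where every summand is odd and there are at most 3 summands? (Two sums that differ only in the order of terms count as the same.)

8

They are:
29,1
27,3
25,5
23,7
21,9
19,11
17,13
15,15
That's 8 in total.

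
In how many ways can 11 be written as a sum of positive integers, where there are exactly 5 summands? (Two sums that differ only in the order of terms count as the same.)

The partitions of 11 that satisfy the conditions:
7 + 1 + 1 + 1 + 1
6 + 2 + 1 + 1 + 1
5 + 3 + 1 + 1 + 1
5 + 2 + 2 + 1 + 1
4 + 4 + 1 + 1 + 1
4 + 3 + 2 + 1 + 1
4 + 2 + 2 + 2 + 1
3 + 3 + 3 + 1 + 1
3 + 3 + 2 + 2 + 1
3 + 2 + 2 + 2 + 2

10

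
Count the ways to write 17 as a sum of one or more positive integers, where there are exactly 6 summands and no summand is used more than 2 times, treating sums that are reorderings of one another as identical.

They are:
8,3,2,2,1,1
7,4,2,2,1,1
7,3,3,2,1,1
6,5,2,2,1,1
6,4,3,2,1,1
6,3,3,2,2,1
5,5,3,2,1,1
5,4,4,2,1,1
5,4,3,3,1,1
5,4,3,2,2,1
4,4,3,3,2,1

11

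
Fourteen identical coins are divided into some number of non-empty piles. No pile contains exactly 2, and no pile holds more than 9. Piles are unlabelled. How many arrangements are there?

50

There are too many to list fully; the first 12 (by largest part) are:
5+9
1+4+9
1+1+3+9
1+1+1+1+1+9
6+8
1+5+8
1+1+4+8
3+3+8
1+1+1+3+8
1+1+1+1+1+1+8
7+7
1+6+7
…and 38 more, for 50 total.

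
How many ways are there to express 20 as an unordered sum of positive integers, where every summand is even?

42

A partial list (first 12 by largest part):
20
18 + 2
16 + 4
16 + 2 + 2
14 + 6
14 + 4 + 2
14 + 2 + 2 + 2
12 + 8
12 + 6 + 2
12 + 4 + 4
12 + 4 + 2 + 2
12 + 2 + 2 + 2 + 2
…and 30 more, for 42 total.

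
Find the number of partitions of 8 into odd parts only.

They are:
1 + 7
3 + 5
1 + 1 + 1 + 5
1 + 1 + 3 + 3
1 + 1 + 1 + 1 + 1 + 3
1 + 1 + 1 + 1 + 1 + 1 + 1 + 1
That's 6 in total.

6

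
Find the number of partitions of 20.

627

Direct enumeration gives 627 partitions.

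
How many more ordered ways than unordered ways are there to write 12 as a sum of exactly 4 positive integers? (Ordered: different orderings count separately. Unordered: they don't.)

150

Ordered (compositions into 4 parts): C(11,3) = 165.
Partitions of 12 into exactly 4 parts: 15.
Difference: 165 − 15 = 150.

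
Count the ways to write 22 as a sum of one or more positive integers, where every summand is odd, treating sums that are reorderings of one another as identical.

89

There are 89 such partitions.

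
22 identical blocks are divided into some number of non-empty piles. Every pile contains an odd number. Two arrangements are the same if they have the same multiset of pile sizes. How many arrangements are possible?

89

A full systematic count gives 89.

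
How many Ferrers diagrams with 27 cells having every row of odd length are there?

192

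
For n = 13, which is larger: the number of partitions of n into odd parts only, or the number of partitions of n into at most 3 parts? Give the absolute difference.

3

Partitions of 13 into odd parts only: 18.
Partitions of 13 into at most 3 parts: 21.
|18 − 21| = 3.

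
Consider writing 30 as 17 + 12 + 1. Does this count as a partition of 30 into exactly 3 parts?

Yes

The parts sum to 30, and the condition 'there are exactly 3 summands' holds.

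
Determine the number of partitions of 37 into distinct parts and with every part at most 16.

396

Direct enumeration gives 396 partitions.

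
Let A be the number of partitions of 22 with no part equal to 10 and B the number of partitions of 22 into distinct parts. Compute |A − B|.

836

Partitions of 22 with no part equal to 10: 925.
Partitions of 22 into distinct parts: 89.
|925 − 89| = 836.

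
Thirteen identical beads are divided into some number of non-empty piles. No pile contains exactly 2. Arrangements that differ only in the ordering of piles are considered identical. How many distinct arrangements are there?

45

There are too many to list fully; the first 12 (by largest part) are:
13
12, 1
11, 1, 1
10, 3
10, 1, 1, 1
9, 4
9, 3, 1
9, 1, 1, 1, 1
8, 5
8, 4, 1
8, 3, 1, 1
8, 1, 1, 1, 1, 1
…and 33 more, for 45 total.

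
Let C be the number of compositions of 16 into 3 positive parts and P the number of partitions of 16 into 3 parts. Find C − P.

Compositions: C(15,2) = 105.
Unordered (partitions into 3 parts): 21.
Difference: 105 − 21 = 84.

84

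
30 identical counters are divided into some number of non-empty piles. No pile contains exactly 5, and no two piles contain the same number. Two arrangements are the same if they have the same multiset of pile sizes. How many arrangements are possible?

199

Enumerating by decreasing first part gives 199 partitions in all.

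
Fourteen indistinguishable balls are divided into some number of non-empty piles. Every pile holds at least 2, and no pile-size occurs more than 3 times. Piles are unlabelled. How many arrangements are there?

There are too many to list fully; the first 12 (by largest part) are:
14
12, 2
11, 3
10, 4
10, 2, 2
9, 5
9, 3, 2
8, 6
8, 4, 2
8, 3, 3
8, 2, 2, 2
7, 7
…and 17 more, for 29 total.

29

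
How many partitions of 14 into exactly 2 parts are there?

Listing the qualifying partitions of 14:
1, 13
2, 12
3, 11
4, 10
5, 9
6, 8
7, 7
Counting gives 7.

7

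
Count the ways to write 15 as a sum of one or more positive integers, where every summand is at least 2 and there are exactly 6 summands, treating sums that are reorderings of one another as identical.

Enumerating:
2 + 2 + 2 + 2 + 2 + 5
2 + 2 + 2 + 2 + 3 + 4
2 + 2 + 2 + 3 + 3 + 3
That's 3 in total.

3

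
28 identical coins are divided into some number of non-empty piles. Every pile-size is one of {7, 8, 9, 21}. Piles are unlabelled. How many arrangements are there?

The partitions of 28 that satisfy the conditions:
7 + 21
7 + 7 + 7 + 7

2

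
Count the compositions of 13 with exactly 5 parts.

A composition of 13 into 5 positive parts is chosen by placing 4 dividers among the 12 gaps between 13 units: C(12,4) = 495.

495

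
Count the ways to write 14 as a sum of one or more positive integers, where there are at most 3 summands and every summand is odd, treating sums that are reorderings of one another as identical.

Listing the qualifying partitions of 14:
13 + 1
11 + 3
9 + 5
7 + 7

4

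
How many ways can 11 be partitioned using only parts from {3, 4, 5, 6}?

3

They are:
6,5
5,3,3
4,4,3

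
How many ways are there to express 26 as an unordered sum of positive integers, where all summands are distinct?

165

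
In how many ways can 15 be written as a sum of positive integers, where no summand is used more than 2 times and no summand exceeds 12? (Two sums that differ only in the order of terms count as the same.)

A partial list (first 12 by largest part):
3,12
1,2,12
4,11
1,3,11
2,2,11
1,1,2,11
5,10
1,4,10
2,3,10
1,1,3,10
1,2,2,10
6,9
…and 54 more, for 66 total.

66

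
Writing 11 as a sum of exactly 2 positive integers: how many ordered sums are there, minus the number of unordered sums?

Ordered (compositions into 2 parts): C(10,1) = 10.
Unordered (partitions into 2 parts): 5.
Difference: 10 − 5 = 5.

5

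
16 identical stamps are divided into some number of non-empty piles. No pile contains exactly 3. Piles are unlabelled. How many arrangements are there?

Direct enumeration gives 130 partitions.

130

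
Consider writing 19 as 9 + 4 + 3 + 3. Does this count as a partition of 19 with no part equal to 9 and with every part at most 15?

The parts sum to 19, and the condition 'no summand equals 9' is violated.

No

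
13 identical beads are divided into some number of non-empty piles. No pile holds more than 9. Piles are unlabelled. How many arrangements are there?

94

Direct enumeration gives 94 partitions.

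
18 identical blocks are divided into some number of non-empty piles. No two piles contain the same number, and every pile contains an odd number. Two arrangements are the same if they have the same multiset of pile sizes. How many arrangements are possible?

5

They are:
17 + 1
15 + 3
13 + 5
11 + 7
9 + 5 + 3 + 1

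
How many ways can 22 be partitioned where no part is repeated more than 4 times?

628

Enumerating by decreasing first part gives 628 partitions in all.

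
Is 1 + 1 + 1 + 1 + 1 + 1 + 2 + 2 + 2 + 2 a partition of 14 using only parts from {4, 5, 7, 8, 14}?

The parts sum to 14, and the condition 'each summand belongs to {4, 5, 7, 8, 14}' is violated.

No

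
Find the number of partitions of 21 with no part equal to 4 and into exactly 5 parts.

62

There are too many to list fully; the first 12 (by largest part) are:
17 + 1 + 1 + 1 + 1
16 + 2 + 1 + 1 + 1
15 + 3 + 1 + 1 + 1
15 + 2 + 2 + 1 + 1
14 + 3 + 2 + 1 + 1
14 + 2 + 2 + 2 + 1
13 + 5 + 1 + 1 + 1
13 + 3 + 3 + 1 + 1
13 + 3 + 2 + 2 + 1
13 + 2 + 2 + 2 + 2
12 + 6 + 1 + 1 + 1
12 + 5 + 2 + 1 + 1
…and 50 more, for 62 total.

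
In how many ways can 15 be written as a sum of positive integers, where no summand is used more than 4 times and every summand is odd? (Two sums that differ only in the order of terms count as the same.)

They are:
15
13+1+1
11+3+1
11+1+1+1+1
9+5+1
9+3+3
9+3+1+1+1
7+7+1
7+5+3
7+5+1+1+1
7+3+3+1+1
5+5+5
5+5+3+1+1
5+3+3+3+1
5+3+3+1+1+1+1
3+3+3+3+1+1+1
That's 16 in total.

16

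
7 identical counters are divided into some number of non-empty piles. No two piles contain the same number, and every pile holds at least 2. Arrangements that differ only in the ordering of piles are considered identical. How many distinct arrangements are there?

They are:
7
2, 5
3, 4
That's 3 in total.

3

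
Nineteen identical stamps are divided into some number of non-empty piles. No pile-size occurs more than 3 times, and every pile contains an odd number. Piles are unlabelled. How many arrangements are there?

They are:
19
17 + 1 + 1
15 + 3 + 1
13 + 5 + 1
13 + 3 + 3
13 + 3 + 1 + 1 + 1
11 + 7 + 1
11 + 5 + 3
11 + 5 + 1 + 1 + 1
11 + 3 + 3 + 1 + 1
9 + 9 + 1
9 + 7 + 3
9 + 7 + 1 + 1 + 1
9 + 5 + 5
9 + 5 + 3 + 1 + 1
9 + 3 + 3 + 3 + 1
7 + 7 + 5
7 + 7 + 3 + 1 + 1
7 + 5 + 5 + 1 + 1
7 + 5 + 3 + 3 + 1
7 + 3 + 3 + 3 + 1 + 1 + 1
5 + 5 + 5 + 3 + 1
5 + 5 + 3 + 3 + 3
5 + 5 + 3 + 3 + 1 + 1 + 1
Counting gives 24.

24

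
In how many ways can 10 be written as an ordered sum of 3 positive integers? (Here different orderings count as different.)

36

A composition of 10 into 3 positive parts is chosen by placing 2 dividers among the 9 gaps between 10 units: C(9,2) = 36.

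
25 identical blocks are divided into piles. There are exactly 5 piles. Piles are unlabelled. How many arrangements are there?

There are 192 such partitions.

192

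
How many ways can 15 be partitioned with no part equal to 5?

Systematic enumeration (by largest part, then next-largest, …) yields 134.

134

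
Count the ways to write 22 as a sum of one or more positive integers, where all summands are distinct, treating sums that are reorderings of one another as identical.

89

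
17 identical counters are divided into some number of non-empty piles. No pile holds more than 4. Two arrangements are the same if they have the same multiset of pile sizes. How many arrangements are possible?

A full systematic count gives 72.

72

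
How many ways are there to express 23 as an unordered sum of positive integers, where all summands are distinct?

Counting exhaustively, 104 partitions satisfy the conditions.

104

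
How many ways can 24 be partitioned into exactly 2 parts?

12

They are:
23,1
22,2
21,3
20,4
19,5
18,6
17,7
16,8
15,9
14,10
13,11
12,12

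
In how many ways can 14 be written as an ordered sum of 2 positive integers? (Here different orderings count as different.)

13

Equivalently, choose which 1 of the 13 gaps become plus signs: C(13,1) = 13.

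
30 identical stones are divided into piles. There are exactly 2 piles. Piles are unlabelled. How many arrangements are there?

The partitions of 30 that satisfy the conditions:
29,1
28,2
27,3
26,4
25,5
24,6
23,7
22,8
21,9
20,10
19,11
18,12
17,13
16,14
15,15
Counting gives 15.

15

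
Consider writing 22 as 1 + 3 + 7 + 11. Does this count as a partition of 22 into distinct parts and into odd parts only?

The parts sum to 22, and the condition 'all summands are distinct' holds; the condition 'every summand is odd' holds.

Yes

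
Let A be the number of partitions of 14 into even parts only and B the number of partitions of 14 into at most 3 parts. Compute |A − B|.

9

Partitions of 14 into even parts only: 15.
Partitions of 14 into at most 3 parts: 24.
|15 − 24| = 9.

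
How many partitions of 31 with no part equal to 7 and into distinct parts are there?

Systematic enumeration (by largest part, then next-largest, …) yields 248.

248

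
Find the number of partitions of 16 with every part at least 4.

11

Enumerating:
16
12,4
11,5
10,6
9,7
8,8
8,4,4
7,5,4
6,6,4
6,5,5
4,4,4,4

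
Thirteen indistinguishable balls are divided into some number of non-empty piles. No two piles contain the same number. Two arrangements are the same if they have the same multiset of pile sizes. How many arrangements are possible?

18

Enumerating:
13
12, 1
11, 2
10, 3
10, 2, 1
9, 4
9, 3, 1
8, 5
8, 4, 1
8, 3, 2
7, 6
7, 5, 1
7, 4, 2
7, 3, 2, 1
6, 5, 2
6, 4, 3
6, 4, 2, 1
5, 4, 3, 1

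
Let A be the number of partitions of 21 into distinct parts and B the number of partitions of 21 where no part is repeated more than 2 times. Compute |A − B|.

167

Partitions of 21 into distinct parts: 76.
Partitions of 21 where no part is repeated more than 2 times: 243.
|76 − 243| = 167.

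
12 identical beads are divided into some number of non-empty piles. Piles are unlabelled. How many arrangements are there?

77

Systematic enumeration (by largest part, then next-largest, …) yields 77.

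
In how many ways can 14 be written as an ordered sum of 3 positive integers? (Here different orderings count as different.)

78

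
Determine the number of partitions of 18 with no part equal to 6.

308

Direct enumeration gives 308 partitions.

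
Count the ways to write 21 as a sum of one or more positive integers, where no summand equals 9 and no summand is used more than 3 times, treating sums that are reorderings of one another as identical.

345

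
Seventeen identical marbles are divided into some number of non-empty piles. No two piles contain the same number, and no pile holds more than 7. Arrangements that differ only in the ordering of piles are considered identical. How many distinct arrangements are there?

7

Enumerating:
7 + 6 + 4
7 + 6 + 3 + 1
7 + 5 + 4 + 1
7 + 5 + 3 + 2
7 + 4 + 3 + 2 + 1
6 + 5 + 4 + 2
6 + 5 + 3 + 2 + 1
Counting gives 7.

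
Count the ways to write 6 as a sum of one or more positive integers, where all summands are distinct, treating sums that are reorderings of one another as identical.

The partitions of 6 that satisfy the conditions:
6
5, 1
4, 2
3, 2, 1
Counting gives 4.

4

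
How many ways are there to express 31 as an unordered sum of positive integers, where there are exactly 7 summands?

733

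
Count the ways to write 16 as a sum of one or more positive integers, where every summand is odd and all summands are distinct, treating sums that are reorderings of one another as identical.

5

Listing the qualifying partitions of 16:
15 + 1
13 + 3
11 + 5
9 + 7
7 + 5 + 3 + 1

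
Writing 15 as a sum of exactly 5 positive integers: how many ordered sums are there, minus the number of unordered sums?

Compositions: C(14,4) = 1001.
Partitions of 15 into exactly 5 parts: 30.
Difference: 1001 − 30 = 971.

971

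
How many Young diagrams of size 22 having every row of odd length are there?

89

There are 89 such partitions.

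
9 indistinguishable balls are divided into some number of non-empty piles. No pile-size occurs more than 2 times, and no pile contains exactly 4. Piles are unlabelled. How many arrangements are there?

They are:
9
1,8
2,7
1,1,7
3,6
1,2,6
1,3,5
2,2,5
1,1,2,5
1,2,3,3
1,1,2,2,3
Counting gives 11.

11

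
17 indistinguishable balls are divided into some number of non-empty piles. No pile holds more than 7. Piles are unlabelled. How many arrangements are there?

Counting exhaustively, 201 partitions satisfy the conditions.

201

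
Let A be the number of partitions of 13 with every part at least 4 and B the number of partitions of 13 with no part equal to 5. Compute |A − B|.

74

Partitions of 13 with every part at least 4: 5.
Partitions of 13 with no part equal to 5: 79.
|5 − 79| = 74.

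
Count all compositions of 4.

Each of the 3 gaps between 4 units is either a break or not: 2^3 = 8.

8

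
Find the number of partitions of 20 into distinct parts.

64

A partial list (first 12 by largest part):
20
19,1
18,2
17,3
17,2,1
16,4
16,3,1
15,5
15,4,1
15,3,2
14,6
14,5,1
…and 52 more, for 64 total.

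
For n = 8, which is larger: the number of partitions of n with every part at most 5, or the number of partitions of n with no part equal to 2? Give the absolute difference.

7

Partitions of 8 with every part at most 5: 18.
Partitions of 8 with no part equal to 2: 11.
|18 − 11| = 7.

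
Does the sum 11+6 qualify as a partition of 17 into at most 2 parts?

Yes

The parts sum to 17, and the condition 'there are at most 2 summands' holds.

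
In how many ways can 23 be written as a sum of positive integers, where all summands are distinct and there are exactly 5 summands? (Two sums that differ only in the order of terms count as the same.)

18

Listing the qualifying partitions of 23:
13,4,3,2,1
12,5,3,2,1
11,6,3,2,1
11,5,4,2,1
10,7,3,2,1
10,6,4,2,1
10,5,4,3,1
9,8,3,2,1
9,7,4,2,1
9,6,5,2,1
9,6,4,3,1
9,5,4,3,2
8,7,5,2,1
8,7,4,3,1
8,6,5,3,1
8,6,4,3,2
7,6,5,4,1
7,6,5,3,2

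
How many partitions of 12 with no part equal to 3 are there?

47

A partial list (first 12 by largest part):
12
1,11
2,10
1,1,10
1,2,9
1,1,1,9
4,8
2,2,8
1,1,2,8
1,1,1,1,8
5,7
1,4,7
…and 35 more, for 47 total.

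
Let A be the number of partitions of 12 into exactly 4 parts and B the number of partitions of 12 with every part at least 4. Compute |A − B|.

10

Partitions of 12 into exactly 4 parts: 15.
Partitions of 12 with every part at least 4: 5.
|15 − 5| = 10.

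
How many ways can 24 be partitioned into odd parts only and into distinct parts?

11

The partitions of 24 that satisfy the conditions:
23 + 1
21 + 3
19 + 5
17 + 7
15 + 9
15 + 5 + 3 + 1
13 + 11
13 + 7 + 3 + 1
11 + 9 + 3 + 1
11 + 7 + 5 + 1
9 + 7 + 5 + 3
Counting gives 11.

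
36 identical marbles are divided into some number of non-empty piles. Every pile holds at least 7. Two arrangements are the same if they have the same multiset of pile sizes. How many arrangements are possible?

A partial list (first 12 by largest part):
36
29 + 7
28 + 8
27 + 9
26 + 10
25 + 11
24 + 12
23 + 13
22 + 14
22 + 7 + 7
21 + 15
21 + 8 + 7
…and 44 more, for 56 total.

56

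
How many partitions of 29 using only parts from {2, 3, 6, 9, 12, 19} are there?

A partial list (first 12 by largest part):
19 + 6 + 2 + 2
19 + 3 + 3 + 2 + 2
19 + 2 + 2 + 2 + 2 + 2
12 + 12 + 3 + 2
12 + 9 + 6 + 2
12 + 9 + 3 + 3 + 2
12 + 9 + 2 + 2 + 2 + 2
12 + 6 + 6 + 3 + 2
12 + 6 + 3 + 3 + 3 + 2
12 + 6 + 3 + 2 + 2 + 2 + 2
12 + 3 + 3 + 3 + 3 + 3 + 2
12 + 3 + 3 + 3 + 2 + 2 + 2 + 2
…and 30 more, for 42 total.

42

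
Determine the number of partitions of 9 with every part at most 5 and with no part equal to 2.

10

The partitions of 9 that satisfy the conditions:
4 + 5
1 + 3 + 5
1 + 1 + 1 + 1 + 5
1 + 4 + 4
1 + 1 + 3 + 4
1 + 1 + 1 + 1 + 1 + 4
3 + 3 + 3
1 + 1 + 1 + 3 + 3
1 + 1 + 1 + 1 + 1 + 1 + 3
1 + 1 + 1 + 1 + 1 + 1 + 1 + 1 + 1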